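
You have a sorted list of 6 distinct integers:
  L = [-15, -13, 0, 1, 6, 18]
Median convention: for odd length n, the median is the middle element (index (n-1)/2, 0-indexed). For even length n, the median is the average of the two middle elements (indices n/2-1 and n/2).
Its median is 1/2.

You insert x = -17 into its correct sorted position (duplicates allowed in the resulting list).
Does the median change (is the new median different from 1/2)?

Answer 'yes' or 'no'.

Answer: yes

Derivation:
Old median = 1/2
Insert x = -17
New median = 0
Changed? yes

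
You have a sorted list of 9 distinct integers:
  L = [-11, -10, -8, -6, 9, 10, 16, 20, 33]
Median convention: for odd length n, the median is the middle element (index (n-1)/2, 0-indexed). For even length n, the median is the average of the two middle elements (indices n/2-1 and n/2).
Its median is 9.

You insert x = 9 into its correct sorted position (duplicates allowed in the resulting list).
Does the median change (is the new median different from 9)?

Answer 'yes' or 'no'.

Old median = 9
Insert x = 9
New median = 9
Changed? no

Answer: no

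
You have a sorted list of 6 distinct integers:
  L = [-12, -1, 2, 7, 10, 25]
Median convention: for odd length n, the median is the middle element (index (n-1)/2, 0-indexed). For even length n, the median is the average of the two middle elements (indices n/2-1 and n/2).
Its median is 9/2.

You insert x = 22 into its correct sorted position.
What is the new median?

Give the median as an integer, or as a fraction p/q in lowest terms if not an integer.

Answer: 7

Derivation:
Old list (sorted, length 6): [-12, -1, 2, 7, 10, 25]
Old median = 9/2
Insert x = 22
Old length even (6). Middle pair: indices 2,3 = 2,7.
New length odd (7). New median = single middle element.
x = 22: 5 elements are < x, 1 elements are > x.
New sorted list: [-12, -1, 2, 7, 10, 22, 25]
New median = 7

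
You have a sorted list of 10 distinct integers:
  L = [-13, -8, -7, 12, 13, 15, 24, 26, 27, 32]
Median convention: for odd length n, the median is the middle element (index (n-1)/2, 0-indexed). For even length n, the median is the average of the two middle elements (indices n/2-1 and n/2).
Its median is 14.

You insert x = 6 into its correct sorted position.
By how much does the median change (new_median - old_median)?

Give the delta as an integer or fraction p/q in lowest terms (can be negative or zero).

Answer: -1

Derivation:
Old median = 14
After inserting x = 6: new sorted = [-13, -8, -7, 6, 12, 13, 15, 24, 26, 27, 32]
New median = 13
Delta = 13 - 14 = -1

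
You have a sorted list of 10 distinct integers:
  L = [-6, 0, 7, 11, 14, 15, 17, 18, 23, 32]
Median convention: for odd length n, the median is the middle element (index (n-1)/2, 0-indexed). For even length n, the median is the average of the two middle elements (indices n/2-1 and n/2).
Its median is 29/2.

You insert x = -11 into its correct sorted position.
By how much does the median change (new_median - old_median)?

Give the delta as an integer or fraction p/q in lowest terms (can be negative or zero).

Answer: -1/2

Derivation:
Old median = 29/2
After inserting x = -11: new sorted = [-11, -6, 0, 7, 11, 14, 15, 17, 18, 23, 32]
New median = 14
Delta = 14 - 29/2 = -1/2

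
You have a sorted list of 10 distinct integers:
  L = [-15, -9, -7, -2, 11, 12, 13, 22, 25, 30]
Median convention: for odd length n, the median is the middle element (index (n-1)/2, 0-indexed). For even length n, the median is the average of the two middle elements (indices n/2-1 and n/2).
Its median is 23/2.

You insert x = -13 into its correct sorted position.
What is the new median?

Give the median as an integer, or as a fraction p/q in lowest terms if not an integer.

Old list (sorted, length 10): [-15, -9, -7, -2, 11, 12, 13, 22, 25, 30]
Old median = 23/2
Insert x = -13
Old length even (10). Middle pair: indices 4,5 = 11,12.
New length odd (11). New median = single middle element.
x = -13: 1 elements are < x, 9 elements are > x.
New sorted list: [-15, -13, -9, -7, -2, 11, 12, 13, 22, 25, 30]
New median = 11

Answer: 11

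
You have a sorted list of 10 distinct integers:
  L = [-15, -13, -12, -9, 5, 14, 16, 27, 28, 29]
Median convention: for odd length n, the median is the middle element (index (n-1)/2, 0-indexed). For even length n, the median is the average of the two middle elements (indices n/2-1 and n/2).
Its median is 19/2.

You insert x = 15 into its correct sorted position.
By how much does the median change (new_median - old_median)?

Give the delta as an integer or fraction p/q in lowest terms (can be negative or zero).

Old median = 19/2
After inserting x = 15: new sorted = [-15, -13, -12, -9, 5, 14, 15, 16, 27, 28, 29]
New median = 14
Delta = 14 - 19/2 = 9/2

Answer: 9/2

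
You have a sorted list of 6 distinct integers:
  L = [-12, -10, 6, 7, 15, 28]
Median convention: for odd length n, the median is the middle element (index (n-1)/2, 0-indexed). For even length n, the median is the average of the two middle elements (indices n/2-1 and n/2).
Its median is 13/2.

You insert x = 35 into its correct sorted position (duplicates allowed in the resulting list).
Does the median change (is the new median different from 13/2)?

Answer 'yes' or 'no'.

Answer: yes

Derivation:
Old median = 13/2
Insert x = 35
New median = 7
Changed? yes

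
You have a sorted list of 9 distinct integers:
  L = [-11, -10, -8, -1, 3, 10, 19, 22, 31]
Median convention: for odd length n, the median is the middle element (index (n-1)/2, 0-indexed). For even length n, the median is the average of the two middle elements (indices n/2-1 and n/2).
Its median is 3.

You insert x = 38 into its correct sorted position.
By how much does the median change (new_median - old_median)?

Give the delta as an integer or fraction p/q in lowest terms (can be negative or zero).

Old median = 3
After inserting x = 38: new sorted = [-11, -10, -8, -1, 3, 10, 19, 22, 31, 38]
New median = 13/2
Delta = 13/2 - 3 = 7/2

Answer: 7/2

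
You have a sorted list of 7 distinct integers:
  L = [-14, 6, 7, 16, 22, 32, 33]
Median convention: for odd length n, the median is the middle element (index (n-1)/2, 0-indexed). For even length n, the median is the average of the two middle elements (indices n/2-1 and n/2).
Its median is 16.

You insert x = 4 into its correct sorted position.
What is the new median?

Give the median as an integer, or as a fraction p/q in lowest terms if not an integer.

Answer: 23/2

Derivation:
Old list (sorted, length 7): [-14, 6, 7, 16, 22, 32, 33]
Old median = 16
Insert x = 4
Old length odd (7). Middle was index 3 = 16.
New length even (8). New median = avg of two middle elements.
x = 4: 1 elements are < x, 6 elements are > x.
New sorted list: [-14, 4, 6, 7, 16, 22, 32, 33]
New median = 23/2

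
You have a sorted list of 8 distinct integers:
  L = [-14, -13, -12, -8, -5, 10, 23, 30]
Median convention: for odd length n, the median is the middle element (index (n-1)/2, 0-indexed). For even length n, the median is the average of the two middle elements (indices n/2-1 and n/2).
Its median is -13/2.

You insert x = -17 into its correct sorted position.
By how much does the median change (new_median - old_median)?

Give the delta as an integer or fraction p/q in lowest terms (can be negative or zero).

Answer: -3/2

Derivation:
Old median = -13/2
After inserting x = -17: new sorted = [-17, -14, -13, -12, -8, -5, 10, 23, 30]
New median = -8
Delta = -8 - -13/2 = -3/2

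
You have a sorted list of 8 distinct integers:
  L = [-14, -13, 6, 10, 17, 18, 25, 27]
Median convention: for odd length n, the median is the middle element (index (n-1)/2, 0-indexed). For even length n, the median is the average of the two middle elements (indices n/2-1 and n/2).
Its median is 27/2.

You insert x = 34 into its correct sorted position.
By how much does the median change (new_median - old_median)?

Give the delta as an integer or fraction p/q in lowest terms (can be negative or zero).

Answer: 7/2

Derivation:
Old median = 27/2
After inserting x = 34: new sorted = [-14, -13, 6, 10, 17, 18, 25, 27, 34]
New median = 17
Delta = 17 - 27/2 = 7/2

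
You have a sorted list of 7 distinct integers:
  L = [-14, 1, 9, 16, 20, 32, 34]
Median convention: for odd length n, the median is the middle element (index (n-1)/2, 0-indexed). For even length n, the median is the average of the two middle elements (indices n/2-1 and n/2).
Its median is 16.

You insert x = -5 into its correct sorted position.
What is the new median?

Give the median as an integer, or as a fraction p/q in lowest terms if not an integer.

Old list (sorted, length 7): [-14, 1, 9, 16, 20, 32, 34]
Old median = 16
Insert x = -5
Old length odd (7). Middle was index 3 = 16.
New length even (8). New median = avg of two middle elements.
x = -5: 1 elements are < x, 6 elements are > x.
New sorted list: [-14, -5, 1, 9, 16, 20, 32, 34]
New median = 25/2

Answer: 25/2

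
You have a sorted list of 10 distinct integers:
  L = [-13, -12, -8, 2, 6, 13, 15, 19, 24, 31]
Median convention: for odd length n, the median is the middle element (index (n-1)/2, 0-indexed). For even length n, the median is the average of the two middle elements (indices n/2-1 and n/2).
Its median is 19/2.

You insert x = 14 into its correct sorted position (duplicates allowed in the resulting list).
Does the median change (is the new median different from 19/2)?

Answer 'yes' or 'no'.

Old median = 19/2
Insert x = 14
New median = 13
Changed? yes

Answer: yes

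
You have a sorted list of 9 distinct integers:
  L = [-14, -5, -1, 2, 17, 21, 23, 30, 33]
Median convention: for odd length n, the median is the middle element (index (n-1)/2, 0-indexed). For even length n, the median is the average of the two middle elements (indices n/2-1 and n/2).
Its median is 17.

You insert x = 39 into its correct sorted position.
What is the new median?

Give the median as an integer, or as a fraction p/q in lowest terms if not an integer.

Answer: 19

Derivation:
Old list (sorted, length 9): [-14, -5, -1, 2, 17, 21, 23, 30, 33]
Old median = 17
Insert x = 39
Old length odd (9). Middle was index 4 = 17.
New length even (10). New median = avg of two middle elements.
x = 39: 9 elements are < x, 0 elements are > x.
New sorted list: [-14, -5, -1, 2, 17, 21, 23, 30, 33, 39]
New median = 19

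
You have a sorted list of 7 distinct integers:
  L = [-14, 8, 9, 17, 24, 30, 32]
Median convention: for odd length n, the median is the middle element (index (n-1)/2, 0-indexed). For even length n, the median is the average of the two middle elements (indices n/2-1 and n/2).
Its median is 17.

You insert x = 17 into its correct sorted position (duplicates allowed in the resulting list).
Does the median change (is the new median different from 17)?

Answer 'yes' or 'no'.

Answer: no

Derivation:
Old median = 17
Insert x = 17
New median = 17
Changed? no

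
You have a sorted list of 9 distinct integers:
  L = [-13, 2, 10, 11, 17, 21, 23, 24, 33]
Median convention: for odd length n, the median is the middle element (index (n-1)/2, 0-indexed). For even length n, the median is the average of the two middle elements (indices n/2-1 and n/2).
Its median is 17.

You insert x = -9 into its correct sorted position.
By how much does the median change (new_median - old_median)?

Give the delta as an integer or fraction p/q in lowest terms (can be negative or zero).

Answer: -3

Derivation:
Old median = 17
After inserting x = -9: new sorted = [-13, -9, 2, 10, 11, 17, 21, 23, 24, 33]
New median = 14
Delta = 14 - 17 = -3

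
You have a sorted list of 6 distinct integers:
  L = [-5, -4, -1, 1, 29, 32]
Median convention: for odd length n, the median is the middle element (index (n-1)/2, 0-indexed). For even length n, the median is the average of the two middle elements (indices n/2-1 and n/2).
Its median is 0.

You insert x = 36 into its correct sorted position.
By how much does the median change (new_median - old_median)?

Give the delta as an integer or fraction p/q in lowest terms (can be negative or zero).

Answer: 1

Derivation:
Old median = 0
After inserting x = 36: new sorted = [-5, -4, -1, 1, 29, 32, 36]
New median = 1
Delta = 1 - 0 = 1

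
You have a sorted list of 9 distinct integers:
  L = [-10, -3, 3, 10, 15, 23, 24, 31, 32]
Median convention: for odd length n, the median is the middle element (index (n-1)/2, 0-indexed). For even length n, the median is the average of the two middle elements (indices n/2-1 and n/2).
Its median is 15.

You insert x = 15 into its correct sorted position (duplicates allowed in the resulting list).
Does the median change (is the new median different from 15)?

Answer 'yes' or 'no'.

Old median = 15
Insert x = 15
New median = 15
Changed? no

Answer: no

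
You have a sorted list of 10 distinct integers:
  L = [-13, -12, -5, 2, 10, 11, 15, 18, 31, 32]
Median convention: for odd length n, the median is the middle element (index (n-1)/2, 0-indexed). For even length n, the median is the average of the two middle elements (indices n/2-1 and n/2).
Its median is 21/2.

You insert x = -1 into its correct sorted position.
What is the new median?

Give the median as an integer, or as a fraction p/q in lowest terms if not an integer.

Old list (sorted, length 10): [-13, -12, -5, 2, 10, 11, 15, 18, 31, 32]
Old median = 21/2
Insert x = -1
Old length even (10). Middle pair: indices 4,5 = 10,11.
New length odd (11). New median = single middle element.
x = -1: 3 elements are < x, 7 elements are > x.
New sorted list: [-13, -12, -5, -1, 2, 10, 11, 15, 18, 31, 32]
New median = 10

Answer: 10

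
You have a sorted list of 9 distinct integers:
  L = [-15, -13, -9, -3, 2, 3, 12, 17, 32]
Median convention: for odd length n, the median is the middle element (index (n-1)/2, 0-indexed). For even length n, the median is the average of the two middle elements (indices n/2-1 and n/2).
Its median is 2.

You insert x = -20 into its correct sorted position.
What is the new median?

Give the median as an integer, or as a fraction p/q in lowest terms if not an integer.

Answer: -1/2

Derivation:
Old list (sorted, length 9): [-15, -13, -9, -3, 2, 3, 12, 17, 32]
Old median = 2
Insert x = -20
Old length odd (9). Middle was index 4 = 2.
New length even (10). New median = avg of two middle elements.
x = -20: 0 elements are < x, 9 elements are > x.
New sorted list: [-20, -15, -13, -9, -3, 2, 3, 12, 17, 32]
New median = -1/2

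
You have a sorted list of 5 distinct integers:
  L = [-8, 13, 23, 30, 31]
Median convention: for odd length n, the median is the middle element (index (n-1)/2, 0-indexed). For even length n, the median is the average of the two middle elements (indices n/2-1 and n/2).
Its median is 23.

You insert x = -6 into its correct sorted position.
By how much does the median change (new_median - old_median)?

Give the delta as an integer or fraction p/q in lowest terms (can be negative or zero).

Old median = 23
After inserting x = -6: new sorted = [-8, -6, 13, 23, 30, 31]
New median = 18
Delta = 18 - 23 = -5

Answer: -5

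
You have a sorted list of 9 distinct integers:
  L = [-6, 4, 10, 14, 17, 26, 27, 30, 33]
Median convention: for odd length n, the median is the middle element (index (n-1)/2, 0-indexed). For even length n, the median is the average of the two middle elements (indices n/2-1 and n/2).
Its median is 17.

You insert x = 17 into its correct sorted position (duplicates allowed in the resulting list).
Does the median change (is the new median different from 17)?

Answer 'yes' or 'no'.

Answer: no

Derivation:
Old median = 17
Insert x = 17
New median = 17
Changed? no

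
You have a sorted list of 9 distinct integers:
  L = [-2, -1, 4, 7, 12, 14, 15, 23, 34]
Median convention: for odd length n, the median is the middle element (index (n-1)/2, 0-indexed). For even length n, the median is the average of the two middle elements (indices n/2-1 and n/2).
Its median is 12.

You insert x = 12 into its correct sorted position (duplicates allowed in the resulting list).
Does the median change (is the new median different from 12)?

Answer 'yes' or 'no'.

Answer: no

Derivation:
Old median = 12
Insert x = 12
New median = 12
Changed? no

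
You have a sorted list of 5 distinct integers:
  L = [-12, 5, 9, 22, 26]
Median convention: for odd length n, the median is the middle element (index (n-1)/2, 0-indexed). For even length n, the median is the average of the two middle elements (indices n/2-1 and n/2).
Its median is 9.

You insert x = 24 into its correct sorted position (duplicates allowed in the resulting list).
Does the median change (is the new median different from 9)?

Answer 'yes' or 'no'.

Old median = 9
Insert x = 24
New median = 31/2
Changed? yes

Answer: yes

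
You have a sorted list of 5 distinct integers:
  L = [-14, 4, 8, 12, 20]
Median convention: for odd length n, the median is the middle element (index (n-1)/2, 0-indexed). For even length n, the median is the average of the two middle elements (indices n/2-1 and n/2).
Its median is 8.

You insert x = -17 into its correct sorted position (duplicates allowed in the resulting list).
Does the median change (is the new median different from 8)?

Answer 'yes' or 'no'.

Answer: yes

Derivation:
Old median = 8
Insert x = -17
New median = 6
Changed? yes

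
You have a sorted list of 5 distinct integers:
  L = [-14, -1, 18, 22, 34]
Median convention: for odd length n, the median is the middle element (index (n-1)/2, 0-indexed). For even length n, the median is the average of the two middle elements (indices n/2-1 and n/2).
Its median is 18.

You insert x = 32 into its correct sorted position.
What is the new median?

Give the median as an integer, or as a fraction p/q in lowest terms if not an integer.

Old list (sorted, length 5): [-14, -1, 18, 22, 34]
Old median = 18
Insert x = 32
Old length odd (5). Middle was index 2 = 18.
New length even (6). New median = avg of two middle elements.
x = 32: 4 elements are < x, 1 elements are > x.
New sorted list: [-14, -1, 18, 22, 32, 34]
New median = 20

Answer: 20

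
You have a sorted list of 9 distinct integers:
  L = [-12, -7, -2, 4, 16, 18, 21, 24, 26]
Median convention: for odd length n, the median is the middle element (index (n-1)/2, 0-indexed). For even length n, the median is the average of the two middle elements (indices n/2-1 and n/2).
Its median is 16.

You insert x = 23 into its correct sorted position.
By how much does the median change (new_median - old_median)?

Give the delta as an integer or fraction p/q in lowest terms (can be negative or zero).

Answer: 1

Derivation:
Old median = 16
After inserting x = 23: new sorted = [-12, -7, -2, 4, 16, 18, 21, 23, 24, 26]
New median = 17
Delta = 17 - 16 = 1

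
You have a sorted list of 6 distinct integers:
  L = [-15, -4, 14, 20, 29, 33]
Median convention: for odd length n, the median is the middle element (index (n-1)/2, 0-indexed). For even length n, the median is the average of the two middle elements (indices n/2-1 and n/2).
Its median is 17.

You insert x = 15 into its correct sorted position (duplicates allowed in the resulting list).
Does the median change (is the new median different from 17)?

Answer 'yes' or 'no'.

Old median = 17
Insert x = 15
New median = 15
Changed? yes

Answer: yes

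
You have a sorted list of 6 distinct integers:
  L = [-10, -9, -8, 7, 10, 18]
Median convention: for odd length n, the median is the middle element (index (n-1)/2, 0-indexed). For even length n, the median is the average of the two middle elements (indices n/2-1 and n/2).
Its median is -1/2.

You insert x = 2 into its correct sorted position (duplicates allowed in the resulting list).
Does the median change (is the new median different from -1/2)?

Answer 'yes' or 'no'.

Old median = -1/2
Insert x = 2
New median = 2
Changed? yes

Answer: yes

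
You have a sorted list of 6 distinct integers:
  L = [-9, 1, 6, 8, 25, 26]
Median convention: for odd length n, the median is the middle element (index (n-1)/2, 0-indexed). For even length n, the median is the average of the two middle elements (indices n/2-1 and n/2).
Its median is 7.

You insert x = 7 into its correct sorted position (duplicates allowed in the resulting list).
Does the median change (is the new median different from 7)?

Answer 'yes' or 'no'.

Answer: no

Derivation:
Old median = 7
Insert x = 7
New median = 7
Changed? no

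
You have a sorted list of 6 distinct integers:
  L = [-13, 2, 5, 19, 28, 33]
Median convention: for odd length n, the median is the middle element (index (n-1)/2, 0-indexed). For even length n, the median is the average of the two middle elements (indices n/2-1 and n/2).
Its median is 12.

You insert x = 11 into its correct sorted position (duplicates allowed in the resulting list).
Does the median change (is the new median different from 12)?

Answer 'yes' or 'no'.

Answer: yes

Derivation:
Old median = 12
Insert x = 11
New median = 11
Changed? yes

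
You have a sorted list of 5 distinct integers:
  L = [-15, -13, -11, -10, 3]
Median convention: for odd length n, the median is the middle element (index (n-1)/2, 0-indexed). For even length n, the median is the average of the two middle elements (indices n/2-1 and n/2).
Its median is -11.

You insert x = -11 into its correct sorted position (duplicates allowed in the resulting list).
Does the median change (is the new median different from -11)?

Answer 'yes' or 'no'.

Old median = -11
Insert x = -11
New median = -11
Changed? no

Answer: no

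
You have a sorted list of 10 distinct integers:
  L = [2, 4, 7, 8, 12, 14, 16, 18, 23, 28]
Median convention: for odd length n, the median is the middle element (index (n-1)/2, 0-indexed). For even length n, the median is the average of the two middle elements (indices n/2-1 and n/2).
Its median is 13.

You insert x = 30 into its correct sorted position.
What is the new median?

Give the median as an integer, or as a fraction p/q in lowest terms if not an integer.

Old list (sorted, length 10): [2, 4, 7, 8, 12, 14, 16, 18, 23, 28]
Old median = 13
Insert x = 30
Old length even (10). Middle pair: indices 4,5 = 12,14.
New length odd (11). New median = single middle element.
x = 30: 10 elements are < x, 0 elements are > x.
New sorted list: [2, 4, 7, 8, 12, 14, 16, 18, 23, 28, 30]
New median = 14

Answer: 14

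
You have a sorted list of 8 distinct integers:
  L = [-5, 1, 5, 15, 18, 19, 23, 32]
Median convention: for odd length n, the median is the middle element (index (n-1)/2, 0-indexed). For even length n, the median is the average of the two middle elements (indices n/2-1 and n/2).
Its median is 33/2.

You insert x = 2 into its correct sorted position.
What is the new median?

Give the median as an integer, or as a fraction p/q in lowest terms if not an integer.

Old list (sorted, length 8): [-5, 1, 5, 15, 18, 19, 23, 32]
Old median = 33/2
Insert x = 2
Old length even (8). Middle pair: indices 3,4 = 15,18.
New length odd (9). New median = single middle element.
x = 2: 2 elements are < x, 6 elements are > x.
New sorted list: [-5, 1, 2, 5, 15, 18, 19, 23, 32]
New median = 15

Answer: 15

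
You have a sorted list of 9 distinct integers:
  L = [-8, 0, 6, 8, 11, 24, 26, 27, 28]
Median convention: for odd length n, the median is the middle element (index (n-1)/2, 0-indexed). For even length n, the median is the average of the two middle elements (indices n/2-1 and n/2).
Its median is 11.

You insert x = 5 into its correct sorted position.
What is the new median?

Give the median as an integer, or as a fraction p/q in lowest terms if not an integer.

Old list (sorted, length 9): [-8, 0, 6, 8, 11, 24, 26, 27, 28]
Old median = 11
Insert x = 5
Old length odd (9). Middle was index 4 = 11.
New length even (10). New median = avg of two middle elements.
x = 5: 2 elements are < x, 7 elements are > x.
New sorted list: [-8, 0, 5, 6, 8, 11, 24, 26, 27, 28]
New median = 19/2

Answer: 19/2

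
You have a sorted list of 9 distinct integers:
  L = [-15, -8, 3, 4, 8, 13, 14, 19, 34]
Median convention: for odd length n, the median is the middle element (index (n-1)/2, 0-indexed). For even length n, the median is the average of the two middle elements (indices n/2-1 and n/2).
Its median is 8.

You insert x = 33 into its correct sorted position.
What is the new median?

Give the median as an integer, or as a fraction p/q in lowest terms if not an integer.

Answer: 21/2

Derivation:
Old list (sorted, length 9): [-15, -8, 3, 4, 8, 13, 14, 19, 34]
Old median = 8
Insert x = 33
Old length odd (9). Middle was index 4 = 8.
New length even (10). New median = avg of two middle elements.
x = 33: 8 elements are < x, 1 elements are > x.
New sorted list: [-15, -8, 3, 4, 8, 13, 14, 19, 33, 34]
New median = 21/2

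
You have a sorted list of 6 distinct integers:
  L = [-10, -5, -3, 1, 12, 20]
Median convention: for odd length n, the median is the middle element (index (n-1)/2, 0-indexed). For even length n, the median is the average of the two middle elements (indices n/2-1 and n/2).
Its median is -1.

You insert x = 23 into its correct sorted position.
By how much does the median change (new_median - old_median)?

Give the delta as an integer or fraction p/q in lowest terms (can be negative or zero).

Answer: 2

Derivation:
Old median = -1
After inserting x = 23: new sorted = [-10, -5, -3, 1, 12, 20, 23]
New median = 1
Delta = 1 - -1 = 2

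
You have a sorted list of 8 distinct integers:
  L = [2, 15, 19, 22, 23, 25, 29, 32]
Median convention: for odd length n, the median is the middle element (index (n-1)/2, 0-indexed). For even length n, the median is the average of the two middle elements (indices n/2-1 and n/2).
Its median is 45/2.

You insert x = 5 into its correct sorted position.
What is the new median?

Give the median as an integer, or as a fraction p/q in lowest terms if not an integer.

Answer: 22

Derivation:
Old list (sorted, length 8): [2, 15, 19, 22, 23, 25, 29, 32]
Old median = 45/2
Insert x = 5
Old length even (8). Middle pair: indices 3,4 = 22,23.
New length odd (9). New median = single middle element.
x = 5: 1 elements are < x, 7 elements are > x.
New sorted list: [2, 5, 15, 19, 22, 23, 25, 29, 32]
New median = 22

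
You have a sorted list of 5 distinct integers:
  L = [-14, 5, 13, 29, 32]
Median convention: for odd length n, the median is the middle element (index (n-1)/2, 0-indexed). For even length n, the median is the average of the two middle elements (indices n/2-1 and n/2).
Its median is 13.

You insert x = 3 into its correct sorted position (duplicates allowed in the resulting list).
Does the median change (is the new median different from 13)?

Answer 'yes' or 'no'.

Old median = 13
Insert x = 3
New median = 9
Changed? yes

Answer: yes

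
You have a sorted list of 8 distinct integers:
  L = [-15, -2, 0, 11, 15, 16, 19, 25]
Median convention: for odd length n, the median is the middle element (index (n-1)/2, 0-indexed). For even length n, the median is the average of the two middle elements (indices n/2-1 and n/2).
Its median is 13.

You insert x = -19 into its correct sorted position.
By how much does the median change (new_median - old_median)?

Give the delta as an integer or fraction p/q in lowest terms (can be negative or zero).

Old median = 13
After inserting x = -19: new sorted = [-19, -15, -2, 0, 11, 15, 16, 19, 25]
New median = 11
Delta = 11 - 13 = -2

Answer: -2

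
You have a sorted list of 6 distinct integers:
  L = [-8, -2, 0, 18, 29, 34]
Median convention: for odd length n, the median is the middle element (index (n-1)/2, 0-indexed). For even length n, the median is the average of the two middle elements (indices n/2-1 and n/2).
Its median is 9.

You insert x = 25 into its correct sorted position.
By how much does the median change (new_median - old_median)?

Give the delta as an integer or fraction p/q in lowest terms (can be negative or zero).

Old median = 9
After inserting x = 25: new sorted = [-8, -2, 0, 18, 25, 29, 34]
New median = 18
Delta = 18 - 9 = 9

Answer: 9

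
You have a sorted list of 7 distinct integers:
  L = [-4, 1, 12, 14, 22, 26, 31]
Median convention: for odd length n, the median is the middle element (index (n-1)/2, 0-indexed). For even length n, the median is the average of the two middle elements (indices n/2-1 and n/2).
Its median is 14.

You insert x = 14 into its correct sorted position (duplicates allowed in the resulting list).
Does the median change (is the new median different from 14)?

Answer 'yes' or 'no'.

Answer: no

Derivation:
Old median = 14
Insert x = 14
New median = 14
Changed? no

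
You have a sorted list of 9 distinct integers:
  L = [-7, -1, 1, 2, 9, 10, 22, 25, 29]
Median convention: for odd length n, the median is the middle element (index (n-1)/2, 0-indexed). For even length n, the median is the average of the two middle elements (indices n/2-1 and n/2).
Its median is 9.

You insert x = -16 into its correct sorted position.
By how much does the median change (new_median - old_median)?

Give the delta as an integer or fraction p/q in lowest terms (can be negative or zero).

Answer: -7/2

Derivation:
Old median = 9
After inserting x = -16: new sorted = [-16, -7, -1, 1, 2, 9, 10, 22, 25, 29]
New median = 11/2
Delta = 11/2 - 9 = -7/2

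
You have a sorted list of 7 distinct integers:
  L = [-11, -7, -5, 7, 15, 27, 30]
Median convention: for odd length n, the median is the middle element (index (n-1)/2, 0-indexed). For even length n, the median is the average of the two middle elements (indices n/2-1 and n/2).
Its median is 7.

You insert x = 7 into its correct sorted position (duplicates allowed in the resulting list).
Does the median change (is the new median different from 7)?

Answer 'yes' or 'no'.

Old median = 7
Insert x = 7
New median = 7
Changed? no

Answer: no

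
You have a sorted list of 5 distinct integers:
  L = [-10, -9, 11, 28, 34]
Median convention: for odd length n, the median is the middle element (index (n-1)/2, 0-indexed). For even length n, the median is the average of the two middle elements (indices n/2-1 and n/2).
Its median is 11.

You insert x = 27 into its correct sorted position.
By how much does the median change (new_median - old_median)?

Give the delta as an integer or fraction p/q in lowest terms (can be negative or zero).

Old median = 11
After inserting x = 27: new sorted = [-10, -9, 11, 27, 28, 34]
New median = 19
Delta = 19 - 11 = 8

Answer: 8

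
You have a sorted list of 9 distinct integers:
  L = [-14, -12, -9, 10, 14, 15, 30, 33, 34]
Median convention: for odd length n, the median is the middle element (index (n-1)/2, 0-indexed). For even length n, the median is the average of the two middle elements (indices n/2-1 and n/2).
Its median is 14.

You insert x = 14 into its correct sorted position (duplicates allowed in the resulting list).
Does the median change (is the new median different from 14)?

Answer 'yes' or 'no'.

Answer: no

Derivation:
Old median = 14
Insert x = 14
New median = 14
Changed? no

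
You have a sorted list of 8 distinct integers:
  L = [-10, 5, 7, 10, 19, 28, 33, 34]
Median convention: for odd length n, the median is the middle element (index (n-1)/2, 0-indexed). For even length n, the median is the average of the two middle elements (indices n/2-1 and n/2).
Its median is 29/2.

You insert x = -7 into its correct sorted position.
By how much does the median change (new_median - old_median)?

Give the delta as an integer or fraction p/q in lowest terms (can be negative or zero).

Old median = 29/2
After inserting x = -7: new sorted = [-10, -7, 5, 7, 10, 19, 28, 33, 34]
New median = 10
Delta = 10 - 29/2 = -9/2

Answer: -9/2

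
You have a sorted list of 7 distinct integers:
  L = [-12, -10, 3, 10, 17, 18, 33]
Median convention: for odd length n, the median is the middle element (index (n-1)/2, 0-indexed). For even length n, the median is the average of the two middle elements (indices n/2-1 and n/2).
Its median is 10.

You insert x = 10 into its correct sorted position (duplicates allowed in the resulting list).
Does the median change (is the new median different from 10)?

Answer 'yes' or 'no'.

Old median = 10
Insert x = 10
New median = 10
Changed? no

Answer: no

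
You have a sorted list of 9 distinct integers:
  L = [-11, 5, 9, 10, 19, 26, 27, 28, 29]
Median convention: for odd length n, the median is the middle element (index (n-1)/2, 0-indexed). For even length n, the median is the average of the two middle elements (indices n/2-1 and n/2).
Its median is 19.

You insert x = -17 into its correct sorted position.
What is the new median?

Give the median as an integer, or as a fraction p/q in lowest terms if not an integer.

Answer: 29/2

Derivation:
Old list (sorted, length 9): [-11, 5, 9, 10, 19, 26, 27, 28, 29]
Old median = 19
Insert x = -17
Old length odd (9). Middle was index 4 = 19.
New length even (10). New median = avg of two middle elements.
x = -17: 0 elements are < x, 9 elements are > x.
New sorted list: [-17, -11, 5, 9, 10, 19, 26, 27, 28, 29]
New median = 29/2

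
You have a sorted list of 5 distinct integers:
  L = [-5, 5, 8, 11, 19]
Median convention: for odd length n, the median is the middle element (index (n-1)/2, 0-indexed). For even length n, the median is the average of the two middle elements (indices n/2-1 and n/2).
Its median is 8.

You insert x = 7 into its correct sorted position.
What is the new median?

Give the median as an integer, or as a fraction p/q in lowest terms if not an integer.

Answer: 15/2

Derivation:
Old list (sorted, length 5): [-5, 5, 8, 11, 19]
Old median = 8
Insert x = 7
Old length odd (5). Middle was index 2 = 8.
New length even (6). New median = avg of two middle elements.
x = 7: 2 elements are < x, 3 elements are > x.
New sorted list: [-5, 5, 7, 8, 11, 19]
New median = 15/2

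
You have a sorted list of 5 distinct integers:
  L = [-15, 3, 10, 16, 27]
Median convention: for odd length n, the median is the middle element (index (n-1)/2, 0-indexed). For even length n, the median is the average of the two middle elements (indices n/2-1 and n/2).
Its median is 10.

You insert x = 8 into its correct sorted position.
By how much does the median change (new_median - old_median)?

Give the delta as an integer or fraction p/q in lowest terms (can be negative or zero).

Answer: -1

Derivation:
Old median = 10
After inserting x = 8: new sorted = [-15, 3, 8, 10, 16, 27]
New median = 9
Delta = 9 - 10 = -1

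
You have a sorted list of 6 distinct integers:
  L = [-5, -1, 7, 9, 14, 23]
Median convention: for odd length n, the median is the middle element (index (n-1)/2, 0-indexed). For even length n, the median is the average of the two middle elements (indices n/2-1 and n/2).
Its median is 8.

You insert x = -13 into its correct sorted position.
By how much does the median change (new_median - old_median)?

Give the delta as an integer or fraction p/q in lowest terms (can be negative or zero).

Old median = 8
After inserting x = -13: new sorted = [-13, -5, -1, 7, 9, 14, 23]
New median = 7
Delta = 7 - 8 = -1

Answer: -1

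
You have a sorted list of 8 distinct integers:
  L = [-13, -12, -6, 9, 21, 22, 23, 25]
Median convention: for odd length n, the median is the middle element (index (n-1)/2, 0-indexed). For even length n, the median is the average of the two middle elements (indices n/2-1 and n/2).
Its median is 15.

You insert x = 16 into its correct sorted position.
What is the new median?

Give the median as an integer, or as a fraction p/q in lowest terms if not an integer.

Answer: 16

Derivation:
Old list (sorted, length 8): [-13, -12, -6, 9, 21, 22, 23, 25]
Old median = 15
Insert x = 16
Old length even (8). Middle pair: indices 3,4 = 9,21.
New length odd (9). New median = single middle element.
x = 16: 4 elements are < x, 4 elements are > x.
New sorted list: [-13, -12, -6, 9, 16, 21, 22, 23, 25]
New median = 16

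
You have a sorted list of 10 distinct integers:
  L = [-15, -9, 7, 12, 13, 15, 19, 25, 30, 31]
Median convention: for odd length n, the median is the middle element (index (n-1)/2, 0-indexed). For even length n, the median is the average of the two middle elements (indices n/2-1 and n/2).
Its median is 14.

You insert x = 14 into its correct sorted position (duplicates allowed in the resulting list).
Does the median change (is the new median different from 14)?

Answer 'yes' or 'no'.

Answer: no

Derivation:
Old median = 14
Insert x = 14
New median = 14
Changed? no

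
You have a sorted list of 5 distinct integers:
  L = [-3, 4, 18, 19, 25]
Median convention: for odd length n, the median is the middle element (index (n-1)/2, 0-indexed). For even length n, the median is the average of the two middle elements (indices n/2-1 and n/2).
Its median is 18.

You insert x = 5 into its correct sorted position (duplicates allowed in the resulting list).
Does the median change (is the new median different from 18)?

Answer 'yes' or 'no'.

Old median = 18
Insert x = 5
New median = 23/2
Changed? yes

Answer: yes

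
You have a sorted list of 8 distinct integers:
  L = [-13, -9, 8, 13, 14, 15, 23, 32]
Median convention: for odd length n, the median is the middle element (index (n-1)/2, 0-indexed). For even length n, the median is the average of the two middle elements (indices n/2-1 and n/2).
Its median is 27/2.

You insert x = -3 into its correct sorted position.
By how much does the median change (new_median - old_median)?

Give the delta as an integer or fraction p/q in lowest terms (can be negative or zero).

Old median = 27/2
After inserting x = -3: new sorted = [-13, -9, -3, 8, 13, 14, 15, 23, 32]
New median = 13
Delta = 13 - 27/2 = -1/2

Answer: -1/2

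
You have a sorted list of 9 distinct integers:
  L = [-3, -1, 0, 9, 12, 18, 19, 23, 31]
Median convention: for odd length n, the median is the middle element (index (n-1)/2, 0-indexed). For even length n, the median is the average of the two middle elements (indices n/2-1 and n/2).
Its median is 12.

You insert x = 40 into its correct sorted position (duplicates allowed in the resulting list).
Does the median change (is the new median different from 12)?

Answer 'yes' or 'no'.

Old median = 12
Insert x = 40
New median = 15
Changed? yes

Answer: yes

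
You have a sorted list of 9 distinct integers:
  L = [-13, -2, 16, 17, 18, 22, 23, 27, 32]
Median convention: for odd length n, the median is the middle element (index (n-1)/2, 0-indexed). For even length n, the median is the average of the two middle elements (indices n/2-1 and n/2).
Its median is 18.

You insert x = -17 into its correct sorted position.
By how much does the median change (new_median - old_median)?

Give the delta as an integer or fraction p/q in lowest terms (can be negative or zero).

Answer: -1/2

Derivation:
Old median = 18
After inserting x = -17: new sorted = [-17, -13, -2, 16, 17, 18, 22, 23, 27, 32]
New median = 35/2
Delta = 35/2 - 18 = -1/2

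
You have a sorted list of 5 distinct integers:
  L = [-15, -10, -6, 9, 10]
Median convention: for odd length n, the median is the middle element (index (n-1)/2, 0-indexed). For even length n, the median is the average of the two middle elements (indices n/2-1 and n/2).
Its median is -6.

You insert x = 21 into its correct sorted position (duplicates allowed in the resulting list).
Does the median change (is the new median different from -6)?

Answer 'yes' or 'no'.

Old median = -6
Insert x = 21
New median = 3/2
Changed? yes

Answer: yes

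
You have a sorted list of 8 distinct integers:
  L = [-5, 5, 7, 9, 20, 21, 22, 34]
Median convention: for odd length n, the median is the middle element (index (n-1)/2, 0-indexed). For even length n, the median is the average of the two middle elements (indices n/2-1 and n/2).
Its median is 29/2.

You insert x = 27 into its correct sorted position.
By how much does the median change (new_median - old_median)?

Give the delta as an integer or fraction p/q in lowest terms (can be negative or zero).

Answer: 11/2

Derivation:
Old median = 29/2
After inserting x = 27: new sorted = [-5, 5, 7, 9, 20, 21, 22, 27, 34]
New median = 20
Delta = 20 - 29/2 = 11/2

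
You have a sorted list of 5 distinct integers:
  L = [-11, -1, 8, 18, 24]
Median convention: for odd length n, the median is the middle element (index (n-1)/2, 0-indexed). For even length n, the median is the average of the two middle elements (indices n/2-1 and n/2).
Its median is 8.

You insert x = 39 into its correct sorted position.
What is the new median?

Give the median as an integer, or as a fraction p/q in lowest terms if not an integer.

Old list (sorted, length 5): [-11, -1, 8, 18, 24]
Old median = 8
Insert x = 39
Old length odd (5). Middle was index 2 = 8.
New length even (6). New median = avg of two middle elements.
x = 39: 5 elements are < x, 0 elements are > x.
New sorted list: [-11, -1, 8, 18, 24, 39]
New median = 13

Answer: 13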